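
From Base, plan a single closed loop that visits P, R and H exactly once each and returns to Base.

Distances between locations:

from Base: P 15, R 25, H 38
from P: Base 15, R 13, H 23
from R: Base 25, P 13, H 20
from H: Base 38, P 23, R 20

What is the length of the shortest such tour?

Shortest round trip = 83.

There are 3 distinct closed tours to check (reversals are equivalent).
Base-P-R-H-Base: 15+13+20+38 = 86
Base-P-H-R-Base: 15+23+20+25 = 83
Base-R-P-H-Base: 25+13+23+38 = 99
The minimum is 83.
One optimal route: Base → P → H → R → Base (or its reverse).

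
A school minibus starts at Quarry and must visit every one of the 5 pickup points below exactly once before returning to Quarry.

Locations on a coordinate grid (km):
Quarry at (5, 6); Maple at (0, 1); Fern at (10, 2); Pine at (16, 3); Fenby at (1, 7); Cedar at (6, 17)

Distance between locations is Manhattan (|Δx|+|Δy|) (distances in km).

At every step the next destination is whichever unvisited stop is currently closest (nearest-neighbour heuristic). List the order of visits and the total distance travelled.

Quarry → [Fenby:5 / Fern:9 / Maple:10 / Cedar:12 / Pine:14] → Fenby (5)
Fenby → [Maple:7 / Fern:14 / Cedar:15 / Pine:19] → Maple (7)
Maple → [Fern:11 / Pine:18 / Cedar:22] → Fern (11)
Fern → [Pine:7 / Cedar:19] → Pine (7)
Pine → [Cedar:24] → Cedar (24)
Return Cedar→Quarry: 12.
Total = 5 + 7 + 11 + 7 + 24 + 12 = 66.

66 km along Quarry → Fenby → Maple → Fern → Pine → Cedar → Quarry.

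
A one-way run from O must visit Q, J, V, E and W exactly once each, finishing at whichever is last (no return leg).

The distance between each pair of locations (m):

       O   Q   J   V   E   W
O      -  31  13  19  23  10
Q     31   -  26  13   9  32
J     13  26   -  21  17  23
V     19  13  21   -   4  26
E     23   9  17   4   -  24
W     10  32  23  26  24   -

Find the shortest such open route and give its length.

Minimum one-way distance = 67 m.

There are 5! = 120 possible orderings.
O → Q → J → V → E → W: 31+26+21+4+24 = 106
O → Q → J → V → W → E: 31+26+21+26+24 = 128
O → Q → J → E → V → W: 31+26+17+4+26 = 104
O → Q → J → E → W → V: 31+26+17+24+26 = 124
O → Q → J → W → V → E: 31+26+23+26+4 = 110
O → Q → J → W → E → V: 31+26+23+24+4 = 108
O → Q → V → J → E → W: 31+13+21+17+24 = 106
O → Q → V → J → W → E: 31+13+21+23+24 = 112
O → Q → V → E → J → W: 31+13+4+17+23 = 88
O → Q → V → E → W → J: 31+13+4+24+23 = 95
O → Q → V → W → J → E: 31+13+26+23+17 = 110
O → Q → V → W → E → J: 31+13+26+24+17 = 111
O → Q → E → J → V → W: 31+9+17+21+26 = 104
O → Q → E → J → W → V: 31+9+17+23+26 = 106
… (106 more)
O → W → J → V → E → Q: 10+23+21+4+9 = 67  ← best
The minimum is 67.
One shortest path: O → W → J → V → E → Q.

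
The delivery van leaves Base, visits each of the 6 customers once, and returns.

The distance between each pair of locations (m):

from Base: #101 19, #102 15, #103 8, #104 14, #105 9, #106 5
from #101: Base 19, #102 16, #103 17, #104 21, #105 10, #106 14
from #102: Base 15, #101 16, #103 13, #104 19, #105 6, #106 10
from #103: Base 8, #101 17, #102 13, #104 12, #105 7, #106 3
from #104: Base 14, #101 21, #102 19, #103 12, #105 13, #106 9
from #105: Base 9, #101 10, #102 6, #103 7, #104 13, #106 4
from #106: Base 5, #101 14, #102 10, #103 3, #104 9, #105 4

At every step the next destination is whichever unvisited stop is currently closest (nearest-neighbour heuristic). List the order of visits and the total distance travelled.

At Base the remaining stops are #106 5, #103 8, #105 9, #104 14, #102 15, #101 19; go to #106.
At #106 the remaining stops are #103 3, #105 4, #104 9, #102 10, #101 14; go to #103.
At #103 the remaining stops are #105 7, #104 12, #102 13, #101 17; go to #105.
At #105 the remaining stops are #102 6, #101 10, #104 13; go to #102.
At #102 the remaining stops are #101 16, #104 19; go to #101.
At #101 the remaining stops are #104 21; go to #104.
Return #104→Base: 14.
Total = 5 + 3 + 7 + 6 + 16 + 21 + 14 = 72.

72 m along Base → #106 → #103 → #105 → #102 → #101 → #104 → Base.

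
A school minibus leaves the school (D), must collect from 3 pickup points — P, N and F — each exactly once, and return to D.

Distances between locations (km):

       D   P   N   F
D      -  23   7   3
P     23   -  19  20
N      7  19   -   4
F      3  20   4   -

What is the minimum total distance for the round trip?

There are 3 distinct closed tours to check (reversals are equivalent).
D→P→N→F→D: 23+19+4+3 = 49
D→P→F→N→D: 23+20+4+7 = 54
D→N→P→F→D: 7+19+20+3 = 49
The minimum is 49.
One optimal route: D → P → N → F → D (or its reverse).

Shortest round trip = 49 km.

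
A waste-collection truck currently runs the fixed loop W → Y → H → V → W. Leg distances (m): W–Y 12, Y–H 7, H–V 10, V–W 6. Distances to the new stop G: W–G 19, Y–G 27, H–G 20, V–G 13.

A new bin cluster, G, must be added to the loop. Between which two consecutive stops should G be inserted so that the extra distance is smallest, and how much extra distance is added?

Adding 23 m by placing G on the H–V leg.

Insertion cost between consecutive stops i–j is d(i,G) + d(G,j) − d(i,j):
  between W and Y: 19 + 27 − 12 = 34
  between Y and H: 27 + 20 − 7 = 40
  between H and V: 20 + 13 − 10 = 23
  between V and W: 13 + 19 − 6 = 26
Cheapest insertion is between H and V, adding 23.
New total = 35 + 23 = 58.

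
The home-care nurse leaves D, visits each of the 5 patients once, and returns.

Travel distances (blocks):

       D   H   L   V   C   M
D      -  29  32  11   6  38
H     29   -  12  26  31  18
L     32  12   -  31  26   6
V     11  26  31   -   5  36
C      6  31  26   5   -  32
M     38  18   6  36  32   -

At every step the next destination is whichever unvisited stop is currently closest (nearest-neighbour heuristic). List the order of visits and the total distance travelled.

Nearest-neighbour total = 93 blocks; route D → C → V → H → L → M → D.

D → [C:6 / V:11 / H:29 / L:32 / M:38] → C (6)
C → [V:5 / L:26 / H:31 / M:32] → V (5)
V → [H:26 / L:31 / M:36] → H (26)
H → [L:12 / M:18] → L (12)
L → [M:6] → M (6)
Return M→D: 38.
Total = 6 + 5 + 26 + 12 + 6 + 38 = 93.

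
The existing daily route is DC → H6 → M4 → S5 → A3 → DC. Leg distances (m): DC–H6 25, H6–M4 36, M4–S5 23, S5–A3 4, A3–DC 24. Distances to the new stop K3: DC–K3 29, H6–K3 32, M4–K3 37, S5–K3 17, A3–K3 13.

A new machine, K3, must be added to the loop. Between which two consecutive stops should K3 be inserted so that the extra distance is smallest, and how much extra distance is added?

Adding 18 m by placing K3 on the A3–DC leg.

Insertion cost between consecutive stops i–j is d(i,K3) + d(K3,j) − d(i,j):
  between DC and H6: 29 + 32 − 25 = 36
  between H6 and M4: 32 + 37 − 36 = 33
  between M4 and S5: 37 + 17 − 23 = 31
  between S5 and A3: 17 + 13 − 4 = 26
  between A3 and DC: 13 + 29 − 24 = 18
Cheapest insertion is between A3 and DC, adding 18.
New total = 112 + 18 = 130.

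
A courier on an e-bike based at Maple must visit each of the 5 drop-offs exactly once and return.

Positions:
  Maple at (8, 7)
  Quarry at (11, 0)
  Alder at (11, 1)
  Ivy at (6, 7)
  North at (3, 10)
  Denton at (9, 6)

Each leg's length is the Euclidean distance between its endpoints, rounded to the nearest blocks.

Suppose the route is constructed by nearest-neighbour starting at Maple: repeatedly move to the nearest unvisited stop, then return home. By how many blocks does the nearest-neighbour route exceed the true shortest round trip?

From Maple: Denton=1, Ivy=2, North=6, Alder=7, Quarry=8 → choose Denton (1).
From Denton: Ivy=3, Alder=5, Quarry=6, North=7 → choose Ivy (3).
From Ivy: North=4, Alder=8, Quarry=9 → choose North (4).
From North: Alder=12, Quarry=13 → choose Alder (12).
From Alder: Quarry=1 → choose Quarry (1).
NN route Maple → Denton → Ivy → North → Alder → Quarry → Maple costs 29.
Optimal: Maple → Ivy → North → Quarry → Alder → Denton → Maple costs 26 (by enumerating all 60 distinct tours).
Excess = 29 − 26 = 3.

The nearest-neighbour route is 3 blocks longer than optimal.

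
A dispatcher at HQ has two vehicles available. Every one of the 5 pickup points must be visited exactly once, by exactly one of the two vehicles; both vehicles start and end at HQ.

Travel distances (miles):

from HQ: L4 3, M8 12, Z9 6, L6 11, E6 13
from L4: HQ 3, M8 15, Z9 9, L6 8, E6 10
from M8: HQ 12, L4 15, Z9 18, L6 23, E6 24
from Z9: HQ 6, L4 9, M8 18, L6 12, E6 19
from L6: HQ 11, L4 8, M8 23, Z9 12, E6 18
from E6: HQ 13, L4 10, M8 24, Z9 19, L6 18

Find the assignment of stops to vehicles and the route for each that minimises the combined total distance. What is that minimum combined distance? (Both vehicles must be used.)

Check every non-empty split of the stops between the two vehicles; for each half take its own optimal tour:
  {L4} + {M8, Z9, L6, E6}: 6 + 72 = 78
  {M8} + {L4, Z9, L6, E6}: 24 + 49 = 73
  {L4, M8} + {Z9, L6, E6}: 30 + 49 = 79
  {Z9} + {L4, M8, L6, E6}: 12 + 65 = 77
  {L4, Z9} + {M8, L6, E6}: 18 + 65 = 83
  {M8, Z9} + {L4, L6, E6}: 36 + 42 = 78
  … (15 splits in total)
Best: vehicle 1 HQ → M8 → HQ = 24; vehicle 2 HQ → L4 → E6 → L6 → Z9 → HQ = 49; combined 73.

73 miles — the smallest possible combined total.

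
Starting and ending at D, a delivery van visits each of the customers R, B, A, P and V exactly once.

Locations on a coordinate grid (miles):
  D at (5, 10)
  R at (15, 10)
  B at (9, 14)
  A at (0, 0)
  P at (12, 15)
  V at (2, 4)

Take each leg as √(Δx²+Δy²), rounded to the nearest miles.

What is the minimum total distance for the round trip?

Minimum total distance: 44 miles.

With 5 stops there are 5!/2 = 60 distinct round trips (a route and its reverse cost the same).
D-R-B-A-P-V-D: 10+7+17+19+15+7 = 75
D-R-B-A-V-P-D: 10+7+17+4+15+9 = 62
D-R-B-P-A-V-D: 10+7+3+19+4+7 = 50
D-R-B-P-V-A-D: 10+7+3+15+4+11 = 50
D-R-B-V-A-P-D: 10+7+12+4+19+9 = 61
D-R-B-V-P-A-D: 10+7+12+15+19+11 = 74
D-R-A-B-P-V-D: 10+18+17+3+15+7 = 70
D-R-A-B-V-P-D: 10+18+17+12+15+9 = 81
D-R-A-P-B-V-D: 10+18+19+3+12+7 = 69
D-R-A-P-V-B-D: 10+18+19+15+12+6 = 80
D-R-A-V-B-P-D: 10+18+4+12+3+9 = 56
D-R-A-V-P-B-D: 10+18+4+15+3+6 = 56
D-R-P-B-A-V-D: 10+6+3+17+4+7 = 47
D-R-P-B-V-A-D: 10+6+3+12+4+11 = 46
… (46 more)
D-B-P-R-A-V-D: 6+3+6+18+4+7 = 44  ← best
The minimum is 44.
One optimal route: D → B → P → R → A → V → D (or its reverse).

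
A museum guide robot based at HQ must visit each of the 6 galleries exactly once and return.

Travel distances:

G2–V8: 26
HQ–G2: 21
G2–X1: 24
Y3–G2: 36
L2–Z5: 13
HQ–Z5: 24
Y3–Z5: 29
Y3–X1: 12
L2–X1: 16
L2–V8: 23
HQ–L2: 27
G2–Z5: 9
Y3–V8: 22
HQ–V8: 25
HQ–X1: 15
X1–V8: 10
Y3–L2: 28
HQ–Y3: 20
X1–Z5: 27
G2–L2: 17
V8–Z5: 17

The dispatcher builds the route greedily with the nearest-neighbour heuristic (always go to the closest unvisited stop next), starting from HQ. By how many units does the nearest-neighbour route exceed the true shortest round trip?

8 longer than the optimal tour.

From HQ: X1=15, Y3=20, G2=21, Z5=24, V8=25, L2=27 → choose X1 (15).
From X1: V8=10, Y3=12, L2=16, G2=24, Z5=27 → choose V8 (10).
From V8: Z5=17, Y3=22, L2=23, G2=26 → choose Z5 (17).
From Z5: G2=9, L2=13, Y3=29 → choose G2 (9).
From G2: L2=17, Y3=36 → choose L2 (17).
From L2: Y3=28 → choose Y3 (28).
NN route HQ → X1 → V8 → Z5 → G2 → L2 → Y3 → HQ costs 116.
Optimal: HQ → Y3 → X1 → V8 → L2 → Z5 → G2 → HQ costs 108 (by enumerating all 360 distinct tours).
Excess = 116 − 108 = 8.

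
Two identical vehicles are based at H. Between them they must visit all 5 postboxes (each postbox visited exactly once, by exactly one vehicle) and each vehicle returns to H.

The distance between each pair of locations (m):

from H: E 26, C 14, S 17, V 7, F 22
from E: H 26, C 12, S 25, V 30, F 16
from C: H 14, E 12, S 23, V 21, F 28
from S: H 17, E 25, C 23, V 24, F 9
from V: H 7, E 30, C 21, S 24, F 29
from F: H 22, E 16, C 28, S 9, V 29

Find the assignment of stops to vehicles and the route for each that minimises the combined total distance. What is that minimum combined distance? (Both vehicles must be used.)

Minimum combined distance: 82 m.

Check every non-empty split of the stops between the two vehicles; for each half take its own optimal tour:
  {E} + {C, S, V, F}: 52 + 82 = 134
  {C} + {E, S, V, F}: 28 + 79 = 107
  {E, C} + {S, V, F}: 52 + 62 = 114
  {S} + {E, C, V, F}: 34 + 78 = 112
  {E, S} + {C, V, F}: 68 + 78 = 146
  {C, S} + {E, V, F}: 54 + 75 = 129
  … (15 splits in total)
  {V} + {E, C, S, F}: 14 + 68 = 82  ← best
Best: vehicle 1 H → V → H = 14; vehicle 2 H → C → E → F → S → H = 68; combined 82.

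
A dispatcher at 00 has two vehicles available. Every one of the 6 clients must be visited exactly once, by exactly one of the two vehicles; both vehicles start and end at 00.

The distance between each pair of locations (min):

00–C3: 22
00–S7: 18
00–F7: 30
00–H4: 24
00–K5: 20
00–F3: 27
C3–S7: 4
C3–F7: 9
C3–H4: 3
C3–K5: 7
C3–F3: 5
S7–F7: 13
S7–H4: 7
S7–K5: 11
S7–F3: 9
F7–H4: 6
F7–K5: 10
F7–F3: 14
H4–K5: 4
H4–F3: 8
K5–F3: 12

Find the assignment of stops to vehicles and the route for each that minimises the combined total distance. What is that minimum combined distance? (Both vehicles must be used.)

Check every non-empty split of the stops between the two vehicles; for each half take its own optimal tour:
  {C3} + {S7, F7, H4, K5, F3}: 44 + 71 = 115
  {S7} + {C3, F7, H4, K5, F3}: 36 + 71 = 107
  {C3, S7} + {F7, H4, K5, F3}: 44 + 71 = 115
  {F7} + {C3, S7, H4, K5, F3}: 60 + 59 = 119
  {C3, F7} + {S7, H4, K5, F3}: 61 + 59 = 120
  {S7, F7} + {C3, H4, K5, F3}: 61 + 59 = 120
  … (31 splits in total)
Best: vehicle 1 00 → S7 → 00 = 36; vehicle 2 00 → C3 → F3 → F7 → H4 → K5 → 00 = 71; combined 107.

Minimum combined distance: 107 min.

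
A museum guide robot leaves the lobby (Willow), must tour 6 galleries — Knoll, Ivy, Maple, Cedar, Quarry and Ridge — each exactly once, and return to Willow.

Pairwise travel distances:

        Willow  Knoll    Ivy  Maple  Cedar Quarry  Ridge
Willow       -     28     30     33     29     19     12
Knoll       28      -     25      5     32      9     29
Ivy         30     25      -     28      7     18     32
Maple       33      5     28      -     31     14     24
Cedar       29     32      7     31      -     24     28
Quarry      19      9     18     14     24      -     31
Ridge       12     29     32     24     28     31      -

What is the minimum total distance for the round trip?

There are 360 distinct closed tours to check (reversals are equivalent).
Willow-Knoll-Ivy-Maple-Cedar-Quarry-Ridge-Willow: 28+25+28+31+24+31+12 = 179
Willow-Knoll-Ivy-Maple-Cedar-Ridge-Quarry-Willow: 28+25+28+31+28+31+19 = 190
Willow-Knoll-Ivy-Maple-Quarry-Cedar-Ridge-Willow: 28+25+28+14+24+28+12 = 159
Willow-Knoll-Ivy-Maple-Quarry-Ridge-Cedar-Willow: 28+25+28+14+31+28+29 = 183
Willow-Knoll-Ivy-Maple-Ridge-Cedar-Quarry-Willow: 28+25+28+24+28+24+19 = 176
Willow-Knoll-Ivy-Maple-Ridge-Quarry-Cedar-Willow: 28+25+28+24+31+24+29 = 189
Willow-Knoll-Ivy-Cedar-Maple-Quarry-Ridge-Willow: 28+25+7+31+14+31+12 = 148
Willow-Knoll-Ivy-Cedar-Maple-Ridge-Quarry-Willow: 28+25+7+31+24+31+19 = 165
… (352 more)
Willow-Cedar-Ivy-Quarry-Knoll-Maple-Ridge-Willow: 29+7+18+9+5+24+12 = 104  ← best
The minimum is 104.
One optimal route: Willow → Cedar → Ivy → Quarry → Knoll → Maple → Ridge → Willow (or its reverse).

Minimum total distance: 104.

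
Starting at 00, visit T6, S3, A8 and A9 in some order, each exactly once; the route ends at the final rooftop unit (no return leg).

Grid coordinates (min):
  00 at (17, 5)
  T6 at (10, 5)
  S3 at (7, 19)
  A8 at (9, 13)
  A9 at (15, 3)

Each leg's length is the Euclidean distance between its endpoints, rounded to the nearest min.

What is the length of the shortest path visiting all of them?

Minimum one-way distance = 22 min.

There are 4! = 24 possible orderings.
00 → T6 → S3 → A8 → A9: 7+14+6+12 = 39
00 → T6 → S3 → A9 → A8: 7+14+18+12 = 51
00 → T6 → A8 → S3 → A9: 7+8+6+18 = 39
00 → T6 → A8 → A9 → S3: 7+8+12+18 = 45
00 → T6 → A9 → S3 → A8: 7+5+18+6 = 36
00 → T6 → A9 → A8 → S3: 7+5+12+6 = 30
00 → S3 → T6 → A8 → A9: 17+14+8+12 = 51
00 → S3 → T6 → A9 → A8: 17+14+5+12 = 48
00 → S3 → A8 → T6 → A9: 17+6+8+5 = 36
00 → S3 → A8 → A9 → T6: 17+6+12+5 = 40
00 → S3 → A9 → T6 → A8: 17+18+5+8 = 48
00 → S3 → A9 → A8 → T6: 17+18+12+8 = 55
00 → A8 → T6 → S3 → A9: 11+8+14+18 = 51
00 → A8 → T6 → A9 → S3: 11+8+5+18 = 42
… (10 more)
00 → A9 → T6 → A8 → S3: 3+5+8+6 = 22  ← best
The minimum is 22.
One shortest path: 00 → A9 → T6 → A8 → S3.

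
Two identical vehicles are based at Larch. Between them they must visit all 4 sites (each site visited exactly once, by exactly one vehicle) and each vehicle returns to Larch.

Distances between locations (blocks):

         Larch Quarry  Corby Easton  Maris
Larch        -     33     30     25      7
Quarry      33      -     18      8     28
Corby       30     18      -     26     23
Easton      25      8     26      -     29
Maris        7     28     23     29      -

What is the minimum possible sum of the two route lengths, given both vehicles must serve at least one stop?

95 blocks — the smallest possible combined total.

Check every non-empty split of the stops between the two vehicles; for each half take its own optimal tour:
  {Quarry} + {Corby, Easton, Maris}: 66 + 81 = 147
  {Corby} + {Quarry, Easton, Maris}: 60 + 68 = 128
  {Quarry, Corby} + {Easton, Maris}: 81 + 61 = 142
  {Easton} + {Quarry, Corby, Maris}: 50 + 81 = 131
  {Quarry, Easton} + {Corby, Maris}: 66 + 60 = 126
  {Corby, Easton} + {Quarry, Maris}: 81 + 68 = 149
  … (7 splits in total)
  {Quarry, Corby, Easton} + {Maris}: 81 + 14 = 95  ← best
Best: vehicle 1 Larch → Corby → Quarry → Easton → Larch = 81; vehicle 2 Larch → Maris → Larch = 14; combined 95.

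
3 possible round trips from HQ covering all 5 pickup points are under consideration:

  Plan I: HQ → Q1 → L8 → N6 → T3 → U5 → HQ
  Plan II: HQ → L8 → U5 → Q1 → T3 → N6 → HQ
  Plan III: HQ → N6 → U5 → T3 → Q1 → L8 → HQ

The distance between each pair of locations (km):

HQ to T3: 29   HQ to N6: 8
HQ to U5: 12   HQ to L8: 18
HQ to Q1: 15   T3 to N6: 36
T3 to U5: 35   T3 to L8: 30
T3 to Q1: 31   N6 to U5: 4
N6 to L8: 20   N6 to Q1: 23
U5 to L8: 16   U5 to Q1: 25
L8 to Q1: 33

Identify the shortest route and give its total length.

Plan I: 15 + 33 + 20 + 36 + 35 + 12 = 151
Plan II: 18 + 16 + 25 + 31 + 36 + 8 = 134
Plan III: 8 + 4 + 35 + 31 + 33 + 18 = 129

129 km — Plan III is the shortest.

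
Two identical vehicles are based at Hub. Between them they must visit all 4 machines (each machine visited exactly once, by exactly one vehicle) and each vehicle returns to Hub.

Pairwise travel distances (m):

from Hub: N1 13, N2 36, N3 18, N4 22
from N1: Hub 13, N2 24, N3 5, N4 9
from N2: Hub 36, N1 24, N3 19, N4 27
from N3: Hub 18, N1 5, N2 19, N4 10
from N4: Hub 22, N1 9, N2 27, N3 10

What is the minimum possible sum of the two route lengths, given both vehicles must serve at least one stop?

112 m — the smallest possible combined total.

There are 2^3 − 1 = 7 ways to divide the 4 stops into two non-empty groups. For each, the best each vehicle can do is its own shortest tour through its group:
  {N1} + {N2, N3, N4}: 26 + 86 = 112
  {N2} + {N1, N3, N4}: 72 + 50 = 122
  {N1, N2} + {N3, N4}: 73 + 50 = 123
  {N3} + {N1, N2, N4}: 36 + 85 = 121
  {N1, N3} + {N2, N4}: 36 + 85 = 121
  {N2, N3} + {N1, N4}: 73 + 44 = 117
  … (7 splits in total)
Best: vehicle 1 Hub → N1 → Hub = 26; vehicle 2 Hub → N3 → N2 → N4 → Hub = 86; combined 112.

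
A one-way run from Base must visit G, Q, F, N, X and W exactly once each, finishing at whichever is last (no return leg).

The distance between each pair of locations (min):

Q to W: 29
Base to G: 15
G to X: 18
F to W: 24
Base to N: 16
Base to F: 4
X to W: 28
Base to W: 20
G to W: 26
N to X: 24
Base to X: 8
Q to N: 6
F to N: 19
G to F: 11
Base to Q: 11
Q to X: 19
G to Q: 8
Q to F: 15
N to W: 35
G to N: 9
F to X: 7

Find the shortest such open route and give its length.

There are 6! = 720 possible orderings.
Base→G→Q→F→N→X→W: 15+8+15+19+24+28 = 109
Base→G→Q→F→N→W→X: 15+8+15+19+35+28 = 120
Base→G→Q→F→X→N→W: 15+8+15+7+24+35 = 104
Base→G→Q→F→X→W→N: 15+8+15+7+28+35 = 108
Base→G→Q→F→W→N→X: 15+8+15+24+35+24 = 121
Base→G→Q→F→W→X→N: 15+8+15+24+28+24 = 114
Base→G→Q→N→F→X→W: 15+8+6+19+7+28 = 83
Base→G→Q→N→F→W→X: 15+8+6+19+24+28 = 100
… (712 more)
Base→X→F→G→N→Q→W: 8+7+11+9+6+29 = 70  ← best
The minimum is 70.
One shortest path: Base → X → F → G → N → Q → W.

70 min — the minimum one-way total.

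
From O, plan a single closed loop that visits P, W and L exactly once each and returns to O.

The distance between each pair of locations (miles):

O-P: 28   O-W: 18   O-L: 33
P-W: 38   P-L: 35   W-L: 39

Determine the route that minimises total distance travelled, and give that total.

There are 3 distinct closed tours to check (reversals are equivalent).
O→P→W→L→O: 28+38+39+33 = 138
O→P→L→W→O: 28+35+39+18 = 120
O→W→P→L→O: 18+38+35+33 = 124
The minimum is 120.
One optimal route: O → P → L → W → O (or its reverse).

120 miles — the shortest possible round trip.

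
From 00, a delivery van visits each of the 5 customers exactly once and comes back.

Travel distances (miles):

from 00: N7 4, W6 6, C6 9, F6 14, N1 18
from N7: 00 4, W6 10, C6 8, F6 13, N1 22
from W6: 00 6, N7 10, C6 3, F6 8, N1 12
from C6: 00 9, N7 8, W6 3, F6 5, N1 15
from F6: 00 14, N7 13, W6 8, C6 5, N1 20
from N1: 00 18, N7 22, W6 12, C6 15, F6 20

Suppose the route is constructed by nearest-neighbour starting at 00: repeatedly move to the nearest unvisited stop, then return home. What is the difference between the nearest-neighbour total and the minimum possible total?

00: N7=4, W6=6, C6=9, F6=14, N1=18 ⇒ N7
N7: C6=8, W6=10, F6=13, N1=22 ⇒ C6
C6: W6=3, F6=5, N1=15 ⇒ W6
W6: F6=8, N1=12 ⇒ F6
F6: N1=20 ⇒ N1
NN route 00 → N7 → C6 → W6 → F6 → N1 → 00 costs 61.
Optimal: 00 → N7 → C6 → F6 → W6 → N1 → 00 costs 55 (by enumerating all 60 distinct tours).
Excess = 61 − 55 = 6.

Excess over optimum: 6 miles.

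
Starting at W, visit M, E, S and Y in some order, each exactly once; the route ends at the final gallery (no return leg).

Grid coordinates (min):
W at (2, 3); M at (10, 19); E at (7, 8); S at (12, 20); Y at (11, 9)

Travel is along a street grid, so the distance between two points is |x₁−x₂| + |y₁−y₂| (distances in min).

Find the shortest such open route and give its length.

There are 4! = 24 possible orderings.
W → M → E → S → Y: 24+14+17+12 = 67
W → M → E → Y → S: 24+14+5+12 = 55
W → M → S → E → Y: 24+3+17+5 = 49
W → M → S → Y → E: 24+3+12+5 = 44
W → M → Y → E → S: 24+11+5+17 = 57
W → M → Y → S → E: 24+11+12+17 = 64
W → E → M → S → Y: 10+14+3+12 = 39
W → E → M → Y → S: 10+14+11+12 = 47
W → E → S → M → Y: 10+17+3+11 = 41
W → E → S → Y → M: 10+17+12+11 = 50
W → E → Y → M → S: 10+5+11+3 = 29
W → E → Y → S → M: 10+5+12+3 = 30
W → S → M → E → Y: 27+3+14+5 = 49
W → S → M → Y → E: 27+3+11+5 = 46
… (10 more)
The minimum is 29.
One shortest path: W → E → Y → M → S.

29 min — the minimum one-way total.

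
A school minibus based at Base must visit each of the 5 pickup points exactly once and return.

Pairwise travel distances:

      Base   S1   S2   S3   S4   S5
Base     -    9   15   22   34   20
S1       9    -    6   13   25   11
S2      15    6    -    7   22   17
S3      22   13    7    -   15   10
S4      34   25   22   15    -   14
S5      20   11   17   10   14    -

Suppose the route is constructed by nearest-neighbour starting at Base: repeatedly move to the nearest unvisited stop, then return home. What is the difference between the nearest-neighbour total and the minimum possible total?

9 longer than the optimal tour.

Base: S1=9, S2=15, S5=20, S3=22, S4=34 ⇒ S1
S1: S2=6, S5=11, S3=13, S4=25 ⇒ S2
S2: S3=7, S5=17, S4=22 ⇒ S3
S3: S5=10, S4=15 ⇒ S5
S5: S4=14 ⇒ S4
NN route Base → S1 → S2 → S3 → S5 → S4 → Base costs 80.
Optimal: Base → S1 → S2 → S3 → S4 → S5 → Base costs 71 (by enumerating all 60 distinct tours).
Excess = 80 − 71 = 9.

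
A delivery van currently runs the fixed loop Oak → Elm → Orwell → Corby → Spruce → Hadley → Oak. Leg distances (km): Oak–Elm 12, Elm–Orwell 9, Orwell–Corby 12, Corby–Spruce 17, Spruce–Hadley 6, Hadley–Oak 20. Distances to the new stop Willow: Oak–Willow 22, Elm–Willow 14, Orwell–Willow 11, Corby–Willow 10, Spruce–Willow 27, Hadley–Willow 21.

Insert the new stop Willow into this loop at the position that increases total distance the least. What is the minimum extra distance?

Adding 9 km by placing Willow on the Orwell–Corby leg.

Insertion cost between consecutive stops i–j is d(i,Willow) + d(Willow,j) − d(i,j):
  between Oak and Elm: 22 + 14 − 12 = 24
  between Elm and Orwell: 14 + 11 − 9 = 16
  between Orwell and Corby: 11 + 10 − 12 = 9
  between Corby and Spruce: 10 + 27 − 17 = 20
  between Spruce and Hadley: 27 + 21 − 6 = 42
  between Hadley and Oak: 21 + 22 − 20 = 23
Cheapest insertion is between Orwell and Corby, adding 9.
New total = 76 + 9 = 85.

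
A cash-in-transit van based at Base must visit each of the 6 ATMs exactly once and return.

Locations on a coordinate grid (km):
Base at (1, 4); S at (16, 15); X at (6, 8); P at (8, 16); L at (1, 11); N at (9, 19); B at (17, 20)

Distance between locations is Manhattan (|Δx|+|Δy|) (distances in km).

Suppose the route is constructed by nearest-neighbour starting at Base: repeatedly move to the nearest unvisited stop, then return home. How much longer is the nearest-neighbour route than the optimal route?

Base: L=7, X=9, P=19, N=23, S=26, B=32 ⇒ L
L: X=8, P=12, N=16, S=19, B=25 ⇒ X
X: P=10, N=14, S=17, B=23 ⇒ P
P: N=4, S=9, B=13 ⇒ N
N: B=9, S=11 ⇒ B
B: S=6 ⇒ S
NN route Base → L → X → P → N → B → S → Base costs 70.
Optimal: Base → X → S → B → N → P → L → Base costs 64 (by enumerating all 360 distinct tours).
Excess = 70 − 64 = 6.

The nearest-neighbour route is 6 km longer than optimal.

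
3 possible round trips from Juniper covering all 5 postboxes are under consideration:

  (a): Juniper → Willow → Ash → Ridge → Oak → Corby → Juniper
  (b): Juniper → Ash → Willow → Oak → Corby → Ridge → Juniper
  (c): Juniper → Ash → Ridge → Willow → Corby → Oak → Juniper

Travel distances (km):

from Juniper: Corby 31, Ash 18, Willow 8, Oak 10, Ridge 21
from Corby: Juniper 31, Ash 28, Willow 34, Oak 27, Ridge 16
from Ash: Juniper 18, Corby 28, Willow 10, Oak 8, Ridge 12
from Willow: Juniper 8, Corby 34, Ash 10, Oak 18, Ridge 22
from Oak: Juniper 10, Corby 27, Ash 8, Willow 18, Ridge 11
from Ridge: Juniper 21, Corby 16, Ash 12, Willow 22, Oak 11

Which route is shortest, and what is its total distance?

Shortest is (a), total 99 km.

(a): 8 + 10 + 12 + 11 + 27 + 31 = 99
(b): 18 + 10 + 18 + 27 + 16 + 21 = 110
(c): 18 + 12 + 22 + 34 + 27 + 10 = 123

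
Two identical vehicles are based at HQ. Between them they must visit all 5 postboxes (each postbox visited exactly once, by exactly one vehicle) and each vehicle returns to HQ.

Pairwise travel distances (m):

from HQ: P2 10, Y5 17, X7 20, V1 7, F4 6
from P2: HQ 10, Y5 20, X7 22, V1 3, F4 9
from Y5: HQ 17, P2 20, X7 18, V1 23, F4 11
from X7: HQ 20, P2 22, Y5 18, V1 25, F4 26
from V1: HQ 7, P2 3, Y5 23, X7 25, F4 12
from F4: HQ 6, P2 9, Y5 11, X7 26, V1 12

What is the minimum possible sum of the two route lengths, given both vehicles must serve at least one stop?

Minimum combined distance: 75 m.

There are 2^4 − 1 = 15 ways to divide the 5 stops into two non-empty groups. For each, the best each vehicle can do is its own shortest tour through its group:
  {P2} + {Y5, X7, V1, F4}: 20 + 67 = 87
  {Y5} + {P2, X7, V1, F4}: 34 + 63 = 97
  {P2, Y5} + {X7, V1, F4}: 47 + 63 = 110
  {X7} + {P2, Y5, V1, F4}: 40 + 47 = 87
  {P2, X7} + {Y5, V1, F4}: 52 + 47 = 99
  {Y5, X7} + {P2, V1, F4}: 55 + 25 = 80
  … (15 splits in total)
  {P2, V1} + {Y5, X7, F4}: 20 + 55 = 75  ← best
Best: vehicle 1 HQ → P2 → V1 → HQ = 20; vehicle 2 HQ → X7 → Y5 → F4 → HQ = 55; combined 75.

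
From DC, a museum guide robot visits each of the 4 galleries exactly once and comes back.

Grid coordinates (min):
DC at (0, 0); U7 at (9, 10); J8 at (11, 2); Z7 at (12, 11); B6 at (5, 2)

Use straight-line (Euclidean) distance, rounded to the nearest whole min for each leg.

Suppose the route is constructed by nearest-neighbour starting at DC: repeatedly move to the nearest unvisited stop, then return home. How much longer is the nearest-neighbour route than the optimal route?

The nearest-neighbour route is 2 min longer than optimal.

From DC: B6=5, J8=11, U7=13, Z7=16 → choose B6 (5).
From B6: J8=6, U7=9, Z7=11 → choose J8 (6).
From J8: U7=8, Z7=9 → choose U7 (8).
From U7: Z7=3 → choose Z7 (3).
NN route DC → B6 → J8 → U7 → Z7 → DC costs 38.
Optimal: DC → U7 → Z7 → J8 → B6 → DC costs 36 (by enumerating all 12 distinct tours).
Excess = 38 − 36 = 2.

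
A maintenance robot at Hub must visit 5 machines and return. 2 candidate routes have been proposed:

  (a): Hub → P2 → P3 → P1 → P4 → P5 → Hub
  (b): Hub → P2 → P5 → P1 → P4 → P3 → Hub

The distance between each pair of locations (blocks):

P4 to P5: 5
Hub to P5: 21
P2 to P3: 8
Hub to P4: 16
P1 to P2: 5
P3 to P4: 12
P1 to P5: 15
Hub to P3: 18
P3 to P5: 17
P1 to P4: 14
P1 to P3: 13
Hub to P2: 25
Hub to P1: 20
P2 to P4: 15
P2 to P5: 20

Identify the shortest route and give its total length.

(a): 25 + 8 + 13 + 14 + 5 + 21 = 86
(b): 25 + 20 + 15 + 14 + 12 + 18 = 104

Shortest is (a), total 86 blocks.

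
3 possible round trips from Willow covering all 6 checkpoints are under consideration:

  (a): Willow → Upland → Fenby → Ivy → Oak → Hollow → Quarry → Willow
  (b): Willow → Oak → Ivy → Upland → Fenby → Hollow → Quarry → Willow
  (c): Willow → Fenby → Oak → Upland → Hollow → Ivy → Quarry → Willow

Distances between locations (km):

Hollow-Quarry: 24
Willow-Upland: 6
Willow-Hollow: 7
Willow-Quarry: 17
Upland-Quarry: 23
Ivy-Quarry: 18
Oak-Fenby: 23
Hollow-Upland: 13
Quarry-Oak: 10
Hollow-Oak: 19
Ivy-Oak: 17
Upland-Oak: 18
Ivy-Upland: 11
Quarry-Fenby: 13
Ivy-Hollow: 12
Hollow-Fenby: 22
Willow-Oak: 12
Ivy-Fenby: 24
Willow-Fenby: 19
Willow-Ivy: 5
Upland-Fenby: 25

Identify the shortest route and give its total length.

(a): 6 + 25 + 24 + 17 + 19 + 24 + 17 = 132
(b): 12 + 17 + 11 + 25 + 22 + 24 + 17 = 128
(c): 19 + 23 + 18 + 13 + 12 + 18 + 17 = 120

Shortest is (c), total 120 km.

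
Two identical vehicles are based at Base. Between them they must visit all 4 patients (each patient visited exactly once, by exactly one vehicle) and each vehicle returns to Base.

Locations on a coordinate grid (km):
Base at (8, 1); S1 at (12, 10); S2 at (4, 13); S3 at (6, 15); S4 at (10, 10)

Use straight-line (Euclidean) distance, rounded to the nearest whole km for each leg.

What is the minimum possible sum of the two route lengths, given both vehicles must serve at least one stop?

51 km — the smallest possible combined total.

Check every non-empty split of the stops between the two vehicles; for each half take its own optimal tour:
  {S1} + {S2, S3, S4}: 20 + 31 = 51
  {S2} + {S1, S3, S4}: 26 + 32 = 58
  {S1, S2} + {S3, S4}: 32 + 29 = 61
  {S3} + {S1, S2, S4}: 28 + 32 = 60
  {S1, S3} + {S2, S4}: 32 + 29 = 61
  {S2, S3} + {S1, S4}: 30 + 21 = 51
  … (7 splits in total)
Best: vehicle 1 Base → S1 → Base = 20; vehicle 2 Base → S2 → S3 → S4 → Base = 31; combined 51.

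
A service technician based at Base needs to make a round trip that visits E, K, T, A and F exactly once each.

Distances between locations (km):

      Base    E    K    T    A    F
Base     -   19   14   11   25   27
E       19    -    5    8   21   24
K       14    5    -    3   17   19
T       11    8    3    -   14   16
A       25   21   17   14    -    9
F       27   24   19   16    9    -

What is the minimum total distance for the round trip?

There are 60 distinct closed tours to check (reversals are equivalent).
Base → E → K → T → A → F → Base: 19+5+3+14+9+27 = 77
Base → E → K → T → F → A → Base: 19+5+3+16+9+25 = 77
Base → E → K → A → T → F → Base: 19+5+17+14+16+27 = 98
Base → E → K → A → F → T → Base: 19+5+17+9+16+11 = 77
Base → E → K → F → T → A → Base: 19+5+19+16+14+25 = 98
Base → E → K → F → A → T → Base: 19+5+19+9+14+11 = 77
Base → E → T → K → A → F → Base: 19+8+3+17+9+27 = 83
Base → E → T → K → F → A → Base: 19+8+3+19+9+25 = 83
Base → E → T → A → K → F → Base: 19+8+14+17+19+27 = 104
Base → E → T → A → F → K → Base: 19+8+14+9+19+14 = 83
Base → E → T → F → K → A → Base: 19+8+16+19+17+25 = 104
Base → E → T → F → A → K → Base: 19+8+16+9+17+14 = 83
Base → E → A → K → T → F → Base: 19+21+17+3+16+27 = 103
Base → E → A → K → F → T → Base: 19+21+17+19+16+11 = 103
… (46 more)
Base → K → E → A → F → T → Base: 14+5+21+9+16+11 = 76  ← best
The minimum is 76.
One optimal route: Base → K → E → A → F → T → Base (or its reverse).

76 km — the shortest possible round trip.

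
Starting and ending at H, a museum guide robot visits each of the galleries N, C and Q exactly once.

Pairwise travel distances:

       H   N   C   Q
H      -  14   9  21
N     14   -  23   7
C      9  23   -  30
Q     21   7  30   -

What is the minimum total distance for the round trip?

60 — the shortest possible round trip.

There are 3 distinct closed tours to check (reversals are equivalent).
H-N-C-Q-H: 14+23+30+21 = 88
H-N-Q-C-H: 14+7+30+9 = 60
H-C-N-Q-H: 9+23+7+21 = 60
The minimum is 60.
One optimal route: H → N → Q → C → H (or its reverse).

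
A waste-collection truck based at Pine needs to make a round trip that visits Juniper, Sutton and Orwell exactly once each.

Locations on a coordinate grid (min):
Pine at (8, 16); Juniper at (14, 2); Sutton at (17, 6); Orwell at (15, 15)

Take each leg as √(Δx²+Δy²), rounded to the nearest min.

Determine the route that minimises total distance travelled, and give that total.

With 3 stops there are 3!/2 = 3 distinct round trips (a route and its reverse cost the same).
Pine→Juniper→Sutton→Orwell→Pine: 15+5+9+7 = 36
Pine→Juniper→Orwell→Sutton→Pine: 15+13+9+13 = 50
Pine→Sutton→Juniper→Orwell→Pine: 13+5+13+7 = 38
The minimum is 36.
One optimal route: Pine → Juniper → Sutton → Orwell → Pine (or its reverse).

Shortest round trip = 36 min.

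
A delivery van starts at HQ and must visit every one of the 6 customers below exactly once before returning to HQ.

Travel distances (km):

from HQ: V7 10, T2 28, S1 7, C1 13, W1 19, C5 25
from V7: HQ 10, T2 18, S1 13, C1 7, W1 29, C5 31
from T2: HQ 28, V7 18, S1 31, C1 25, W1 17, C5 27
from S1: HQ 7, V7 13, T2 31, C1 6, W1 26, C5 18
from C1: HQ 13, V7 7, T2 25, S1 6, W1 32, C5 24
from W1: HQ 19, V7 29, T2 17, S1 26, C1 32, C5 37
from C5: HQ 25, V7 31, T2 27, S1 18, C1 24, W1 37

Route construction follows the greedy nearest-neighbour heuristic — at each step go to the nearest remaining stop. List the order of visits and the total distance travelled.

Total distance 117 km via the nearest-neighbour route HQ → S1 → C1 → V7 → T2 → W1 → C5 → HQ.

HQ → [S1:7 / V7:10 / C1:13 / W1:19 / C5:25 / T2:28] → S1 (7)
S1 → [C1:6 / V7:13 / C5:18 / W1:26 / T2:31] → C1 (6)
C1 → [V7:7 / C5:24 / T2:25 / W1:32] → V7 (7)
V7 → [T2:18 / W1:29 / C5:31] → T2 (18)
T2 → [W1:17 / C5:27] → W1 (17)
W1 → [C5:37] → C5 (37)
Return C5→HQ: 25.
Total = 7 + 6 + 7 + 18 + 17 + 37 + 25 = 117.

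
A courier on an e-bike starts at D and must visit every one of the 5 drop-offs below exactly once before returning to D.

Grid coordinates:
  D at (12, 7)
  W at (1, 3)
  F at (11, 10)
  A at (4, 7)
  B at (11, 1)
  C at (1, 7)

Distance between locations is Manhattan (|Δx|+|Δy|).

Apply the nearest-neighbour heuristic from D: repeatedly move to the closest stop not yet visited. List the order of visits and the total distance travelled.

From D: distances to unvisited — F=4, B=7, A=8, C=11, W=15. Nearest is F (4).
From F: distances to unvisited — B=9, A=10, C=13, W=17. Nearest is B (9).
From B: distances to unvisited — W=12, A=13, C=16. Nearest is W (12).
From W: distances to unvisited — C=4, A=7. Nearest is C (4).
From C: distances to unvisited — A=3. Nearest is A (3).
Return A→D: 8.
Total = 4 + 9 + 12 + 4 + 3 + 8 = 40.

40 along D → F → B → W → C → A → D.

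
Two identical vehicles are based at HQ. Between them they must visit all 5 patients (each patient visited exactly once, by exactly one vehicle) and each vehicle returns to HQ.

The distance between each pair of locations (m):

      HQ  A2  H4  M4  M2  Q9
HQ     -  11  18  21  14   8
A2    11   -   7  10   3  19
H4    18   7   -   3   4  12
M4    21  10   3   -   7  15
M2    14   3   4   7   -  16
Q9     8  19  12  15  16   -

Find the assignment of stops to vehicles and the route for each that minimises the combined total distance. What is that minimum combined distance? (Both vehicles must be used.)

58 m — the smallest possible combined total.

There are 2^4 − 1 = 15 ways to divide the 5 stops into two non-empty groups. For each, the best each vehicle can do is its own shortest tour through its group:
  {A2} + {H4, M4, M2, Q9}: 22 + 44 = 66
  {H4} + {A2, M4, M2, Q9}: 36 + 44 = 80
  {A2, H4} + {M4, M2, Q9}: 36 + 44 = 80
  {M4} + {A2, H4, M2, Q9}: 42 + 38 = 80
  {A2, M4} + {H4, M2, Q9}: 42 + 38 = 80
  {H4, M4} + {A2, M2, Q9}: 42 + 38 = 80
  … (15 splits in total)
  {A2, H4, M4, M2} + {Q9}: 42 + 16 = 58  ← best
Best: vehicle 1 HQ → A2 → H4 → M4 → M2 → HQ = 42; vehicle 2 HQ → Q9 → HQ = 16; combined 58.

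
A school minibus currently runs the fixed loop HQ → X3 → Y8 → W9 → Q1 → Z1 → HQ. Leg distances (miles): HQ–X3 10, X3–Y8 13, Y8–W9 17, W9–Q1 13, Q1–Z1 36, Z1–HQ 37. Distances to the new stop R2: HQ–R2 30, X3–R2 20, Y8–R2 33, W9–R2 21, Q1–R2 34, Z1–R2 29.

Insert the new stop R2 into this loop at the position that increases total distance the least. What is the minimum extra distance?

Insertion cost between consecutive stops i–j is d(i,R2) + d(R2,j) − d(i,j):
  between HQ and X3: 30 + 20 − 10 = 40
  between X3 and Y8: 20 + 33 − 13 = 40
  between Y8 and W9: 33 + 21 − 17 = 37
  between W9 and Q1: 21 + 34 − 13 = 42
  between Q1 and Z1: 34 + 29 − 36 = 27
  between Z1 and HQ: 29 + 30 − 37 = 22
Cheapest insertion is between Z1 and HQ, adding 22.
New total = 126 + 22 = 148.

Adding 22 miles by placing R2 on the Z1–HQ leg.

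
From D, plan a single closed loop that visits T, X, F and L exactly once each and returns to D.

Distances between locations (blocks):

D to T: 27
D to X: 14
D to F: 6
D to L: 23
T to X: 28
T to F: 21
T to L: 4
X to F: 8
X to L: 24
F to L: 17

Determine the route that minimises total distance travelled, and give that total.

Minimum total distance: 69 blocks.

With 4 stops there are 4!/2 = 12 distinct round trips (a route and its reverse cost the same).
D → T → X → F → L → D: 27+28+8+17+23 = 103
D → T → X → L → F → D: 27+28+24+17+6 = 102
D → T → F → X → L → D: 27+21+8+24+23 = 103
D → T → F → L → X → D: 27+21+17+24+14 = 103
D → T → L → X → F → D: 27+4+24+8+6 = 69
D → T → L → F → X → D: 27+4+17+8+14 = 70
D → X → T → F → L → D: 14+28+21+17+23 = 103
D → X → T → L → F → D: 14+28+4+17+6 = 69
D → X → F → T → L → D: 14+8+21+4+23 = 70
D → X → L → T → F → D: 14+24+4+21+6 = 69
D → F → T → X → L → D: 6+21+28+24+23 = 102
D → F → X → T → L → D: 6+8+28+4+23 = 69
The minimum is 69.
One optimal route: D → T → L → X → F → D (or its reverse).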